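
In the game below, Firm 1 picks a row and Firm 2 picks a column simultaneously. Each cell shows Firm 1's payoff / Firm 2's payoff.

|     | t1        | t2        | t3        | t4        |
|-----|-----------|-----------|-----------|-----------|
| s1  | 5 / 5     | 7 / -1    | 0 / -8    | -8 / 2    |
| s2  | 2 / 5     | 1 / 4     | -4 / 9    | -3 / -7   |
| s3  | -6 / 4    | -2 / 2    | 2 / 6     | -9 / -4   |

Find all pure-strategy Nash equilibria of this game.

(s1, t1) and (s3, t3)

Find each player's best response to every opponent strategy; NE are the intersections.
Firm 1's best responses — vs t1: s1 (payoff 5); vs t2: s1 (payoff 7); vs t3: s3 (payoff 2); vs t4: s2 (payoff -3).
Firm 2's best responses — vs s1: t1 (payoff 5); vs s2: t3 (payoff 9); vs s3: t3 (payoff 6).
Mutual best responses occur at (s1, t1) and (s3, t3); at each, neither player gains by switching.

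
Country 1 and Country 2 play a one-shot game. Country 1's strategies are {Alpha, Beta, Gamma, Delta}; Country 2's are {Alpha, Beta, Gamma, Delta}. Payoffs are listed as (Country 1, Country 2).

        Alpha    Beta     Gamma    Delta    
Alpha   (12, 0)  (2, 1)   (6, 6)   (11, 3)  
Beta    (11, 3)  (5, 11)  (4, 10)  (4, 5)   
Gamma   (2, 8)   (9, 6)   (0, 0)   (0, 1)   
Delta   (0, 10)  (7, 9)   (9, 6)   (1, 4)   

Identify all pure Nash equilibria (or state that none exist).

Check mutual best responses: a cell is a NE iff neither player can gain by unilaterally deviating.
Country 1's best responses — vs Alpha: Alpha (payoff 12); vs Beta: Gamma (payoff 9); vs Gamma: Delta (payoff 9); vs Delta: Alpha (payoff 11).
Country 2's best responses — vs Alpha: Gamma (payoff 6); vs Beta: Beta (payoff 11); vs Gamma: Alpha (payoff 8); vs Delta: Alpha (payoff 10).
No cell has both players best-responding. For instance, Country 1's best reply to Beta is Gamma, but against Gamma Country 2 prefers Alpha over Beta.

There is no pure-strategy Nash equilibrium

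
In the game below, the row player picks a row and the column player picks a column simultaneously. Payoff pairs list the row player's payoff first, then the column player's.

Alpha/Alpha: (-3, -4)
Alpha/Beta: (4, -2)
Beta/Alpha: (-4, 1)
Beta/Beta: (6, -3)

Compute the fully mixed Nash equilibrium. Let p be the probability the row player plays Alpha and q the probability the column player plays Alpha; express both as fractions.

Each player's mixing probability is pinned down by making the *other* player indifferent.
The column player indifferent between Alpha and Beta: p·(-4) + (1−p)·1 = p·(-2) + (1−p)·(-3) ⟹ 1 + (-5)p = (-3) + 1p ⟹ p = 2/3.
The row player indifferent between Alpha and Beta: q·(-3) + (1−q)·4 = q·(-4) + (1−q)·6 ⟹ 4 + (-7)q = 6 + (-10)q ⟹ q = 2/3.

p = 2/3, q = 2/3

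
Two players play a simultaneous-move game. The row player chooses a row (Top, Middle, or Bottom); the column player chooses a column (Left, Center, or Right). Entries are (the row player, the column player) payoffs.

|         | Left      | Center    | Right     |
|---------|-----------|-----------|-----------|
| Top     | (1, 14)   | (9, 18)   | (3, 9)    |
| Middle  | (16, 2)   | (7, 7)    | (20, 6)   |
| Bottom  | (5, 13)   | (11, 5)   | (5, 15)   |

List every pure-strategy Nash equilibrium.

Check mutual best responses: a cell is a NE iff neither player can gain by unilaterally deviating.
The row player's best responses — vs Left: Middle (payoff 16); vs Center: Bottom (payoff 11); vs Right: Middle (payoff 20).
The column player's best responses — vs Top: Center (payoff 18); vs Middle: Center (payoff 7); vs Bottom: Right (payoff 15).
No cell has both players best-responding. For instance, the row player's best reply to Center is Bottom, but against Bottom the column player prefers Right over Center.

No pure-strategy Nash equilibrium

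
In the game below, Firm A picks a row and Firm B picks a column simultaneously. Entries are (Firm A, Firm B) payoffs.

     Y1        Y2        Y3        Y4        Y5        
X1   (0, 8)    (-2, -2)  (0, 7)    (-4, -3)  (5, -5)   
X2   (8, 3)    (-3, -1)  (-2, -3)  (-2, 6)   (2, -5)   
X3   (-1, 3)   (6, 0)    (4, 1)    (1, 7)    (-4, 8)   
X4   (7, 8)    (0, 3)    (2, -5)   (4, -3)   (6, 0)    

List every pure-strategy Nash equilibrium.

There is no pure-strategy Nash equilibrium

Find each player's best response to every opponent strategy; NE are the intersections.
Firm A's best responses — vs Y1: X2 (payoff 8); vs Y2: X3 (payoff 6); vs Y3: X3 (payoff 4); vs Y4: X4 (payoff 4); vs Y5: X4 (payoff 6).
Firm B's best responses — vs X1: Y1 (payoff 8); vs X2: Y4 (payoff 6); vs X3: Y5 (payoff 8); vs X4: Y1 (payoff 8).
No cell has both players best-responding. For instance, Firm A's best reply to Y2 is X3, but against X3 Firm B prefers Y5 over Y2.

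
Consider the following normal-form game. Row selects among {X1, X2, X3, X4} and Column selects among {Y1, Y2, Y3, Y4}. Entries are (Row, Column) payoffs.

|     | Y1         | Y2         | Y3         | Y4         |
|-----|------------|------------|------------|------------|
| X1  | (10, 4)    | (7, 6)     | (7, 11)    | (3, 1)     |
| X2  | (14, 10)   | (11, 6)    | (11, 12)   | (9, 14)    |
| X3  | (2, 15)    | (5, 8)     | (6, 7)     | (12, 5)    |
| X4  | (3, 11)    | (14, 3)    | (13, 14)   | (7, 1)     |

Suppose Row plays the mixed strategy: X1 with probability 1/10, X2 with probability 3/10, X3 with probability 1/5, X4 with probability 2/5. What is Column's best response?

Column's best reply maximizes expected payoff against the mix.
Y1: (1/10)·4 + (3/10)·10 + (1/5)·15 + (2/5)·11 = 54/5
Y2: (1/10)·6 + (3/10)·6 + (1/5)·8 + (2/5)·3 = 26/5
Y3: (1/10)·11 + (3/10)·12 + (1/5)·7 + (2/5)·14 = 117/10
Y4: (1/10)·1 + (3/10)·14 + (1/5)·5 + (2/5)·1 = 57/10
Highest expected payoff is 117/10, from Y3.

Y3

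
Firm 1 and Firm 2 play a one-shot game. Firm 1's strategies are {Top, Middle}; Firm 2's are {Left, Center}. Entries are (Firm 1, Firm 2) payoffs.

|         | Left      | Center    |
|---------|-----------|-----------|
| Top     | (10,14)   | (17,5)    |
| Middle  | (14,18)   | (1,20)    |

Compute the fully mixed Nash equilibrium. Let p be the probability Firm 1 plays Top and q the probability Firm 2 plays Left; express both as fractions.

Each player's mixing probability is pinned down by making the *other* player indifferent.
Firm 2 indifferent between Left and Center: p·14 + (1−p)·18 = p·5 + (1−p)·20 ⟹ 18 + (-4)p = 20 + (-15)p ⟹ p = 2/11.
Firm 1 indifferent between Top and Middle: q·10 + (1−q)·17 = q·14 + (1−q)·1 ⟹ 17 + (-7)q = 1 + 13q ⟹ q = 4/5.

p = 2/11, q = 4/5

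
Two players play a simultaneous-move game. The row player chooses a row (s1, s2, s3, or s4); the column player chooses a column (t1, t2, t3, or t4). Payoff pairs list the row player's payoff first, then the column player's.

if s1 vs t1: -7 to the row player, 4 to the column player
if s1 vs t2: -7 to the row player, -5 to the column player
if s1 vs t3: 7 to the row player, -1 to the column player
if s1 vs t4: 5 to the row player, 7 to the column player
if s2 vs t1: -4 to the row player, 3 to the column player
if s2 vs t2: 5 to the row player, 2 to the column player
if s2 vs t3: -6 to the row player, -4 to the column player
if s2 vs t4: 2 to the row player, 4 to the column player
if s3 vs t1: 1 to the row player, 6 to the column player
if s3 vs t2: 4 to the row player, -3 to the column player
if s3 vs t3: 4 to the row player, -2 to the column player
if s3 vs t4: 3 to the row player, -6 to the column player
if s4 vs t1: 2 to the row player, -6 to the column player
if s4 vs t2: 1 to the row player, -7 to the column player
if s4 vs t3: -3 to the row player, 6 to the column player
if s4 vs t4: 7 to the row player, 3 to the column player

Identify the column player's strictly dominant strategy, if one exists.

A strategy is strictly dominant if it gives the column player a strictly higher payoff than every other strategy, against every choice by the opponent.
t1 is not dominant: against s1, t4 gives 7 > 4.
t2 is not dominant: against s1, t1 gives 4 > -5.
t3 is not dominant: against s1, t1 gives 4 > -1.
t4 is not dominant: against s3, t1 gives 6 > -6.
No single strategy is best against every opponent action.

None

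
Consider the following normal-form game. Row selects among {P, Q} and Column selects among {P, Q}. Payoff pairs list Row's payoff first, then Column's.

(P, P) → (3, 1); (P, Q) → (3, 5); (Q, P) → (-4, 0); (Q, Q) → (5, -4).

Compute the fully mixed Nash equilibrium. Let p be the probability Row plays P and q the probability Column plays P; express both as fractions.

p = 1/2, q = 2/9

Each player's mixing probability is pinned down by making the *other* player indifferent.
Column indifferent between P and Q: p·1 + (1−p)·0 = p·5 + (1−p)·(-4) ⟹ 0 + 1p = (-4) + 9p ⟹ p = 1/2.
Row indifferent between P and Q: q·3 + (1−q)·3 = q·(-4) + (1−q)·5 ⟹ 3 + 0q = 5 + (-9)q ⟹ q = 2/9.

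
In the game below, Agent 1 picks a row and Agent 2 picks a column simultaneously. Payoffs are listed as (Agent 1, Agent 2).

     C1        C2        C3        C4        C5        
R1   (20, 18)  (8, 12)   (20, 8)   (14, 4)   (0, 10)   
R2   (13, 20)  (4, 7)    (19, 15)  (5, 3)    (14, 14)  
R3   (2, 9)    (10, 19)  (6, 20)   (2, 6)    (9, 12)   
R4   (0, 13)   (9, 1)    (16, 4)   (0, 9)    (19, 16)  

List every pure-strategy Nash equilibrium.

Find each player's best response to every opponent strategy; NE are the intersections.
Agent 1's best responses — vs C1: R1 (payoff 20); vs C2: R3 (payoff 10); vs C3: R1 (payoff 20); vs C4: R1 (payoff 14); vs C5: R4 (payoff 19).
Agent 2's best responses — vs R1: C1 (payoff 18); vs R2: C1 (payoff 20); vs R3: C3 (payoff 20); vs R4: C5 (payoff 16).
Mutual best responses occur at (R1, C1) and (R4, C5); at each, neither player gains by switching.

(R1, C1) and (R4, C5)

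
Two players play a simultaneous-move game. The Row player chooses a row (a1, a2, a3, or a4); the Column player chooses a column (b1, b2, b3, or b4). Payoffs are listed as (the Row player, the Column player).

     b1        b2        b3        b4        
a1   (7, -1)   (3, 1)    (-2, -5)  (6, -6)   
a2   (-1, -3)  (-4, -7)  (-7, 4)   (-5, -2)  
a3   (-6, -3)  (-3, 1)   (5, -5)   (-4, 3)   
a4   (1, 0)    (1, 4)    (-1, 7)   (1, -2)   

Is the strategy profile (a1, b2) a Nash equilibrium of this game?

Holding the Column player at b2: the Row player gets 3 from a1, versus -4 from a2, -3 from a3, 1 from a4. No profitable deviation for the Row player.
Holding the Row player at a1: the Column player gets 1 from b2, versus -1 from b1, -5 from b3, -6 from b4. No profitable deviation for the Column player either.

Yes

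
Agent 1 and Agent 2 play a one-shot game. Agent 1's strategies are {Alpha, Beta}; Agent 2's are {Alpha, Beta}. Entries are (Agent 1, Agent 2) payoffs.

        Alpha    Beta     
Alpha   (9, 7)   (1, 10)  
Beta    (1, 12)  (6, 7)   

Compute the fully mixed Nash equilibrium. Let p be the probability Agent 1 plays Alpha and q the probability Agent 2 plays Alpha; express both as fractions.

Each player's mixing probability is pinned down by making the *other* player indifferent.
Agent 2 indifferent between Alpha and Beta: p·7 + (1−p)·12 = p·10 + (1−p)·7 ⟹ 12 + (-5)p = 7 + 3p ⟹ p = 5/8.
Agent 1 indifferent between Alpha and Beta: q·9 + (1−q)·1 = q·1 + (1−q)·6 ⟹ 1 + 8q = 6 + (-5)q ⟹ q = 5/13.

p = 5/8, q = 5/13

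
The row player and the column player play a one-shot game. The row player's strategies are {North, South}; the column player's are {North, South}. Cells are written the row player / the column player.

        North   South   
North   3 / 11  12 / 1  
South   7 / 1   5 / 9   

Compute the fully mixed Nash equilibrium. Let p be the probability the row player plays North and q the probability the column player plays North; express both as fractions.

Each player's mixing probability is pinned down by making the *other* player indifferent.
The column player indifferent between North and South: p·11 + (1−p)·1 = p·1 + (1−p)·9 ⟹ 1 + 10p = 9 + (-8)p ⟹ p = 4/9.
The row player indifferent between North and South: q·3 + (1−q)·12 = q·7 + (1−q)·5 ⟹ 12 + (-9)q = 5 + 2q ⟹ q = 7/11.

p = 4/9, q = 7/11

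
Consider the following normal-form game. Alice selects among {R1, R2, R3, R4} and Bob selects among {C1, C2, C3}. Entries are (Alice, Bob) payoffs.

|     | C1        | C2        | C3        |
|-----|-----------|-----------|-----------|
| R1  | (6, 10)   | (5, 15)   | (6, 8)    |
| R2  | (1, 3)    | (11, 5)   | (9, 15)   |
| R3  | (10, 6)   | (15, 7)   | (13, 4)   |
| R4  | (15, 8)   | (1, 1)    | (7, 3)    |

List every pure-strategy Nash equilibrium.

(R3, C2) and (R4, C1)

Check mutual best responses: a cell is a NE iff neither player can gain by unilaterally deviating.
Alice's best responses — vs C1: R4 (payoff 15); vs C2: R3 (payoff 15); vs C3: R3 (payoff 13).
Bob's best responses — vs R1: C2 (payoff 15); vs R2: C3 (payoff 15); vs R3: C2 (payoff 7); vs R4: C1 (payoff 8).
Mutual best responses occur at (R3, C2) and (R4, C1); at each, neither player gains by switching.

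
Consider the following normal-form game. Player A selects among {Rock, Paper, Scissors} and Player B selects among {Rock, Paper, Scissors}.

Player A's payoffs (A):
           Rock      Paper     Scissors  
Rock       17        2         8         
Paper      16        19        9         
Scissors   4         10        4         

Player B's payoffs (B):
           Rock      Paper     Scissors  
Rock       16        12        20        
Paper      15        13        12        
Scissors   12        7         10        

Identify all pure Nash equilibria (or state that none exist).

None

A profile is a Nash equilibrium when each player is best-responding to the other.
Player A's best responses — vs Rock: Rock (payoff 17); vs Paper: Paper (payoff 19); vs Scissors: Paper (payoff 9).
Player B's best responses — vs Rock: Scissors (payoff 20); vs Paper: Rock (payoff 15); vs Scissors: Rock (payoff 12).
No cell has both players best-responding. For instance, Player A's best reply to Rock is Rock, but against Rock Player B prefers Scissors over Rock.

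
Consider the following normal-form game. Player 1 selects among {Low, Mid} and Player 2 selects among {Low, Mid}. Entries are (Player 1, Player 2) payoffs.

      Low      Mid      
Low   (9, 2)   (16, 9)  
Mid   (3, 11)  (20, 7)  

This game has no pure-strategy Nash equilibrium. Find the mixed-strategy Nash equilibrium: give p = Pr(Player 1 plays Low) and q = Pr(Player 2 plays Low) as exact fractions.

Each player's mixing probability is pinned down by making the *other* player indifferent.
Player 2 indifferent between Low and Mid: p·2 + (1−p)·11 = p·9 + (1−p)·7 ⟹ 11 + (-9)p = 7 + 2p ⟹ p = 4/11.
Player 1 indifferent between Low and Mid: q·9 + (1−q)·16 = q·3 + (1−q)·20 ⟹ 16 + (-7)q = 20 + (-17)q ⟹ q = 2/5.

p = 4/11, q = 2/5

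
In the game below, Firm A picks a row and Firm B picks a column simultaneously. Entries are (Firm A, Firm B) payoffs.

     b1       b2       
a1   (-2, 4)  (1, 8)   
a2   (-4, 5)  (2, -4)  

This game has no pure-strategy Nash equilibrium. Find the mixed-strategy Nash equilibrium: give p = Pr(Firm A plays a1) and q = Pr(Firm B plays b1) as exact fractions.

p = 9/13, q = 1/3

Each player's mixing probability is pinned down by making the *other* player indifferent.
Firm B indifferent between b1 and b2: p·4 + (1−p)·5 = p·8 + (1−p)·(-4) ⟹ 5 + (-1)p = (-4) + 12p ⟹ p = 9/13.
Firm A indifferent between a1 and a2: q·(-2) + (1−q)·1 = q·(-4) + (1−q)·2 ⟹ 1 + (-3)q = 2 + (-6)q ⟹ q = 1/3.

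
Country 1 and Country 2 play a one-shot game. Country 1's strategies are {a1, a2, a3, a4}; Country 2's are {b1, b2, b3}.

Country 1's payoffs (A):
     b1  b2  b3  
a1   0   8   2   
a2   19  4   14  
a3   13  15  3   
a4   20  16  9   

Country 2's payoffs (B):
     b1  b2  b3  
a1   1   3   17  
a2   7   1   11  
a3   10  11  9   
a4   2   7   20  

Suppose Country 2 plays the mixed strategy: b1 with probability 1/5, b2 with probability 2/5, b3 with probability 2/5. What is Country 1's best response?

Compute Country 1's expected payoff from each pure strategy against the given mix.
a1: (1/5)·0 + (2/5)·8 + (2/5)·2 = 4
a2: (1/5)·19 + (2/5)·4 + (2/5)·14 = 11
a3: (1/5)·13 + (2/5)·15 + (2/5)·3 = 49/5
a4: (1/5)·20 + (2/5)·16 + (2/5)·9 = 14
Highest expected payoff is 14, from a4.

a4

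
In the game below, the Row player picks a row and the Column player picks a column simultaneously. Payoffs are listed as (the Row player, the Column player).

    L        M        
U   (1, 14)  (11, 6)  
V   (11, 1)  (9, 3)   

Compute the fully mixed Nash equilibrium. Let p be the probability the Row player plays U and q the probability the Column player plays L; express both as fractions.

p = 1/5, q = 1/6

Each player's mixing probability is pinned down by making the *other* player indifferent.
The Column player indifferent between L and M: p·14 + (1−p)·1 = p·6 + (1−p)·3 ⟹ 1 + 13p = 3 + 3p ⟹ p = 1/5.
The Row player indifferent between U and V: q·1 + (1−q)·11 = q·11 + (1−q)·9 ⟹ 11 + (-10)q = 9 + 2q ⟹ q = 1/6.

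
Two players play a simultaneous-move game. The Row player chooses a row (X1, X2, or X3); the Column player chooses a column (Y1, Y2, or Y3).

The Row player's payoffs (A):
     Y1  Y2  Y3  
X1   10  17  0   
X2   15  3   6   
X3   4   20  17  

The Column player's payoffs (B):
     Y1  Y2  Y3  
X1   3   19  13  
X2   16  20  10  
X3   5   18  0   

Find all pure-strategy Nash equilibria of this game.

(X3, Y2)

Find each player's best response to every opponent strategy; NE are the intersections.
The Row player's best responses — vs Y1: X2 (payoff 15); vs Y2: X3 (payoff 20); vs Y3: X3 (payoff 17).
The Column player's best responses — vs X1: Y2 (payoff 19); vs X2: Y2 (payoff 20); vs X3: Y2 (payoff 18).
The only mutual best response is (X3, Y2); neither player gains by switching there.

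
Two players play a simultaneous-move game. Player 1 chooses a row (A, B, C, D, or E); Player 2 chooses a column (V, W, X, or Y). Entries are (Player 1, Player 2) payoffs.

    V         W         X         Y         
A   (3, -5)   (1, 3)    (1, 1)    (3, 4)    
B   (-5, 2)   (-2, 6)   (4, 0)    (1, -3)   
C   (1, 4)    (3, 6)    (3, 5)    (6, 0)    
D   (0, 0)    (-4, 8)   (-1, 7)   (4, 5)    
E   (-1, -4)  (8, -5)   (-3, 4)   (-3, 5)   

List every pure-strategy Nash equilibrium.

No pure-strategy Nash equilibrium

Find each player's best response to every opponent strategy; NE are the intersections.
Player 1's best responses — vs V: A (payoff 3); vs W: E (payoff 8); vs X: B (payoff 4); vs Y: C (payoff 6).
Player 2's best responses — vs A: Y (payoff 4); vs B: W (payoff 6); vs C: W (payoff 6); vs D: W (payoff 8); vs E: Y (payoff 5).
No cell has both players best-responding. For instance, Player 1's best reply to X is B, but against B Player 2 prefers W over X.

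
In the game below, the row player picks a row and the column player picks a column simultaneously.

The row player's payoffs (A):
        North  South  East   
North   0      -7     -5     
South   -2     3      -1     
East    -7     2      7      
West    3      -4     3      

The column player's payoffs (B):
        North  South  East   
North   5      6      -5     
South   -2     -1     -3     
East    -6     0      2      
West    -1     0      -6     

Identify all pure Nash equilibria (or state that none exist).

Find each player's best response to every opponent strategy; NE are the intersections.
The row player's best responses — vs North: West (payoff 3); vs South: South (payoff 3); vs East: East (payoff 7).
The column player's best responses — vs North: South (payoff 6); vs South: South (payoff -1); vs East: East (payoff 2); vs West: South (payoff 0).
Mutual best responses occur at (South, South) and (East, East); at each, neither player gains by switching.

(South, South) and (East, East)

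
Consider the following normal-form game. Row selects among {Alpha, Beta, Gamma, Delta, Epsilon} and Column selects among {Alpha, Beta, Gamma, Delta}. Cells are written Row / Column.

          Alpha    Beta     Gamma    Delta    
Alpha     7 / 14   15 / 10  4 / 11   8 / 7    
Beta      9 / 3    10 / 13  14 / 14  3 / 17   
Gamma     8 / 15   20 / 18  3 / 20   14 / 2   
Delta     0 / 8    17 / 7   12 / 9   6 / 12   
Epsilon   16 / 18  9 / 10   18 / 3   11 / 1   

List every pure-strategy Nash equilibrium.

A profile is a Nash equilibrium when each player is best-responding to the other.
Row's best responses — vs Alpha: Epsilon (payoff 16); vs Beta: Gamma (payoff 20); vs Gamma: Epsilon (payoff 18); vs Delta: Gamma (payoff 14).
Column's best responses — vs Alpha: Alpha (payoff 14); vs Beta: Delta (payoff 17); vs Gamma: Gamma (payoff 20); vs Delta: Delta (payoff 12); vs Epsilon: Alpha (payoff 18).
The only mutual best response is (Epsilon, Alpha); neither player gains by switching there.

(Epsilon, Alpha)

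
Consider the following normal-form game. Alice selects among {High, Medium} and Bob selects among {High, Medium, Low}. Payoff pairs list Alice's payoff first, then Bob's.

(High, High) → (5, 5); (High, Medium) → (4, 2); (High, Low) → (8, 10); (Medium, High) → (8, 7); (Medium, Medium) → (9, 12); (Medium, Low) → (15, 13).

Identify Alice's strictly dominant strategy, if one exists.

A strategy is strictly dominant if it gives Alice a strictly higher payoff than every other strategy, against every choice by the opponent.
Medium strictly dominates: vs High: 8 > 5; vs Medium: 9 > 4; vs Low: 15 > 8.

Medium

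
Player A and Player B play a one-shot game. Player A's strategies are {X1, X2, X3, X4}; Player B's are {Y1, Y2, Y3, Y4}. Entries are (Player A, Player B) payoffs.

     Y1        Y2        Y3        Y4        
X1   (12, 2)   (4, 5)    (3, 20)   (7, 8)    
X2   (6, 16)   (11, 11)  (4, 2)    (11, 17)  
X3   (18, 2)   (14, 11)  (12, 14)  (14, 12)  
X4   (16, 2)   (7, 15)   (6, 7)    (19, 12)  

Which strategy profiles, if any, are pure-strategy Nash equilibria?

(X3, Y3)

A profile is a Nash equilibrium when each player is best-responding to the other.
Player A's best responses — vs Y1: X3 (payoff 18); vs Y2: X3 (payoff 14); vs Y3: X3 (payoff 12); vs Y4: X4 (payoff 19).
Player B's best responses — vs X1: Y3 (payoff 20); vs X2: Y4 (payoff 17); vs X3: Y3 (payoff 14); vs X4: Y2 (payoff 15).
The only mutual best response is (X3, Y3); neither player gains by switching there.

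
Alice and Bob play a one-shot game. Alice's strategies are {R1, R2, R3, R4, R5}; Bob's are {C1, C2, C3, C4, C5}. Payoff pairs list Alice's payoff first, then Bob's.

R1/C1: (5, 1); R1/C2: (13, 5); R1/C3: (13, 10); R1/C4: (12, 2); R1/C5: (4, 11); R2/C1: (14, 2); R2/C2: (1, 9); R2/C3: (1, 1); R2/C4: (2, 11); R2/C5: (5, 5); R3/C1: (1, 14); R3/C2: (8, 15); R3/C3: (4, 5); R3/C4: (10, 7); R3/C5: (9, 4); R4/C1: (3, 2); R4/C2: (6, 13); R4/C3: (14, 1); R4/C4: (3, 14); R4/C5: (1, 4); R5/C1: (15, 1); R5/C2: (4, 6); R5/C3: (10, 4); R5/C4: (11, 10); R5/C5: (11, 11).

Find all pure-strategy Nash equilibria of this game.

Check mutual best responses: a cell is a NE iff neither player can gain by unilaterally deviating.
Alice's best responses — vs C1: R5 (payoff 15); vs C2: R1 (payoff 13); vs C3: R4 (payoff 14); vs C4: R1 (payoff 12); vs C5: R5 (payoff 11).
Bob's best responses — vs R1: C5 (payoff 11); vs R2: C4 (payoff 11); vs R3: C2 (payoff 15); vs R4: C4 (payoff 14); vs R5: C5 (payoff 11).
The only mutual best response is (R5, C5); neither player gains by switching there.

(R5, C5)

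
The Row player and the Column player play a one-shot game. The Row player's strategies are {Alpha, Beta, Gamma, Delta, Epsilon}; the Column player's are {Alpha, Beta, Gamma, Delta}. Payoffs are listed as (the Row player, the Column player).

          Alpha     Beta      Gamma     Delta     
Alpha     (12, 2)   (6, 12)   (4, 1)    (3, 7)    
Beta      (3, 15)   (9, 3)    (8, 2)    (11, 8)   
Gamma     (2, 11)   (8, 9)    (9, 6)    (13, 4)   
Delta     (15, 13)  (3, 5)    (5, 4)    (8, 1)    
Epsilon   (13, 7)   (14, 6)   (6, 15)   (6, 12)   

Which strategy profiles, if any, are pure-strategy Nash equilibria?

Find each player's best response to every opponent strategy; NE are the intersections.
The Row player's best responses — vs Alpha: Delta (payoff 15); vs Beta: Epsilon (payoff 14); vs Gamma: Gamma (payoff 9); vs Delta: Gamma (payoff 13).
The Column player's best responses — vs Alpha: Beta (payoff 12); vs Beta: Alpha (payoff 15); vs Gamma: Alpha (payoff 11); vs Delta: Alpha (payoff 13); vs Epsilon: Gamma (payoff 15).
The only mutual best response is (Delta, Alpha); neither player gains by switching there.

(Delta, Alpha)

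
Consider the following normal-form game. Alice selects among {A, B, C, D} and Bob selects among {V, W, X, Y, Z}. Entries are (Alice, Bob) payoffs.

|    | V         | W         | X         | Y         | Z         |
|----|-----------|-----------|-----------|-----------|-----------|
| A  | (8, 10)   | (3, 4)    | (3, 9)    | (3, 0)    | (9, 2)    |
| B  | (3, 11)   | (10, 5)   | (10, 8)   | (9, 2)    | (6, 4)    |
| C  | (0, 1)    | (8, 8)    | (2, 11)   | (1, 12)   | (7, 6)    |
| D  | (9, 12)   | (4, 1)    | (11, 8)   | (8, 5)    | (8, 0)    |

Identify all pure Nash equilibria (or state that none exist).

(D, V)

Check mutual best responses: a cell is a NE iff neither player can gain by unilaterally deviating.
Alice's best responses — vs V: D (payoff 9); vs W: B (payoff 10); vs X: D (payoff 11); vs Y: B (payoff 9); vs Z: A (payoff 9).
Bob's best responses — vs A: V (payoff 10); vs B: V (payoff 11); vs C: Y (payoff 12); vs D: V (payoff 12).
The only mutual best response is (D, V); neither player gains by switching there.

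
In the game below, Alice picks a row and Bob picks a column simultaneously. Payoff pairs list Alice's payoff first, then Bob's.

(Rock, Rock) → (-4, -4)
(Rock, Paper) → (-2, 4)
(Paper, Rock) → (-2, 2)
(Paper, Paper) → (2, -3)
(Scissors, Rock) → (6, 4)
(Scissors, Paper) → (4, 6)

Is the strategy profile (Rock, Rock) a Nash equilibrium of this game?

Holding Bob at Rock: Alice gets -4 from Rock but could get 6 by switching to Scissors. Alice has a profitable deviation.

No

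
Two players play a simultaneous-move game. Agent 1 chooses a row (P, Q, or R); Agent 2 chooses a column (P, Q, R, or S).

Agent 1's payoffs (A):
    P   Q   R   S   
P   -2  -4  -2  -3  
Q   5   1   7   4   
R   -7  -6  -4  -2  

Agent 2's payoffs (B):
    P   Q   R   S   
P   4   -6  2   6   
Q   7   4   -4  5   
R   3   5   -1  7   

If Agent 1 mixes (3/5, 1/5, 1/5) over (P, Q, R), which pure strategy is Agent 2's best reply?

S

Compute Agent 2's expected payoff from each pure strategy against the given mix.
P: (3/5)·4 + (1/5)·7 + (1/5)·3 = 22/5
Q: (3/5)·(-6) + (1/5)·4 + (1/5)·5 = -9/5
R: (3/5)·2 + (1/5)·(-4) + (1/5)·(-1) = 1/5
S: (3/5)·6 + (1/5)·5 + (1/5)·7 = 6
Highest expected payoff is 6, from S.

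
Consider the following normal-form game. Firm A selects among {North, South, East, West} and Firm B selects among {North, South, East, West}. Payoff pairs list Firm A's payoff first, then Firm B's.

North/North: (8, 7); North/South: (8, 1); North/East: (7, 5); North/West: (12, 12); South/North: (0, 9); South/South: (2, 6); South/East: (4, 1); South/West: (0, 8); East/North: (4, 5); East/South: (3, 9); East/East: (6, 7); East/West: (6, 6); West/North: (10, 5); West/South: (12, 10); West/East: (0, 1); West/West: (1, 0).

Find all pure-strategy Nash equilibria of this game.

Check mutual best responses: a cell is a NE iff neither player can gain by unilaterally deviating.
Firm A's best responses — vs North: West (payoff 10); vs South: West (payoff 12); vs East: North (payoff 7); vs West: North (payoff 12).
Firm B's best responses — vs North: West (payoff 12); vs South: North (payoff 9); vs East: South (payoff 9); vs West: South (payoff 10).
Mutual best responses occur at (North, West) and (West, South); at each, neither player gains by switching.

(North, West) and (West, South)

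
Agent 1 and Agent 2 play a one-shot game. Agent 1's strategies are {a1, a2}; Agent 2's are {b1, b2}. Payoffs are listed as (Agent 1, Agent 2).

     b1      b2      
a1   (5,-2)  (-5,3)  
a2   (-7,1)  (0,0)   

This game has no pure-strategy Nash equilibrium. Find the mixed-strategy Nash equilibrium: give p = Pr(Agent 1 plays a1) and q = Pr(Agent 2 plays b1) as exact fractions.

In a mixed NE each player is indifferent between their pure strategies, so the opponent's mix sets the indifference.
Agent 2 indifferent between b1 and b2: p·(-2) + (1−p)·1 = p·3 + (1−p)·0 ⟹ 1 + (-3)p = 0 + 3p ⟹ p = 1/6.
Agent 1 indifferent between a1 and a2: q·5 + (1−q)·(-5) = q·(-7) + (1−q)·0 ⟹ (-5) + 10q = 0 + (-7)q ⟹ q = 5/17.

p = 1/6, q = 5/17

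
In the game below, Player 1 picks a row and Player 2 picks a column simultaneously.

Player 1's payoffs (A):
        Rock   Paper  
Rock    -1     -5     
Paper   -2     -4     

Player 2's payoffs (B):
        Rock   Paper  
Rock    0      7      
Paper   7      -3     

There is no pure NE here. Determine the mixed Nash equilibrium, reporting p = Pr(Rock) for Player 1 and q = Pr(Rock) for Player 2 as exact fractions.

p = 10/17, q = 1/2

Each player's mixing probability is pinned down by making the *other* player indifferent.
Player 2 indifferent between Rock and Paper: p·0 + (1−p)·7 = p·7 + (1−p)·(-3) ⟹ 7 + (-7)p = (-3) + 10p ⟹ p = 10/17.
Player 1 indifferent between Rock and Paper: q·(-1) + (1−q)·(-5) = q·(-2) + (1−q)·(-4) ⟹ (-5) + 4q = (-4) + 2q ⟹ q = 1/2.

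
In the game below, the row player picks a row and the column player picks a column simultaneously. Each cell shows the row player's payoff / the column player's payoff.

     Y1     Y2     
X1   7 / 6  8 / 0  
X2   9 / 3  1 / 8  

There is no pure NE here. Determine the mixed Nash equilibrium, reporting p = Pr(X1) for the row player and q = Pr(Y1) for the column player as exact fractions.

Each player's mixing probability is pinned down by making the *other* player indifferent.
The column player indifferent between Y1 and Y2: p·6 + (1−p)·3 = p·0 + (1−p)·8 ⟹ 3 + 3p = 8 + (-8)p ⟹ p = 5/11.
The row player indifferent between X1 and X2: q·7 + (1−q)·8 = q·9 + (1−q)·1 ⟹ 8 + (-1)q = 1 + 8q ⟹ q = 7/9.

p = 5/11, q = 7/9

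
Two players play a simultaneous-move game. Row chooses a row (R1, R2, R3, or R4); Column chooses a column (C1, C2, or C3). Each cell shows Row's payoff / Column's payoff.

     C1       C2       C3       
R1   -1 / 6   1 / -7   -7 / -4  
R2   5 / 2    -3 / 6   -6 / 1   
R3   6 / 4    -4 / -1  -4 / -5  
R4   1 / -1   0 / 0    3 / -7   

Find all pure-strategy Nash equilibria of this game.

Find each player's best response to every opponent strategy; NE are the intersections.
Row's best responses — vs C1: R3 (payoff 6); vs C2: R1 (payoff 1); vs C3: R4 (payoff 3).
Column's best responses — vs R1: C1 (payoff 6); vs R2: C2 (payoff 6); vs R3: C1 (payoff 4); vs R4: C2 (payoff 0).
The only mutual best response is (R3, C1); neither player gains by switching there.

(R3, C1)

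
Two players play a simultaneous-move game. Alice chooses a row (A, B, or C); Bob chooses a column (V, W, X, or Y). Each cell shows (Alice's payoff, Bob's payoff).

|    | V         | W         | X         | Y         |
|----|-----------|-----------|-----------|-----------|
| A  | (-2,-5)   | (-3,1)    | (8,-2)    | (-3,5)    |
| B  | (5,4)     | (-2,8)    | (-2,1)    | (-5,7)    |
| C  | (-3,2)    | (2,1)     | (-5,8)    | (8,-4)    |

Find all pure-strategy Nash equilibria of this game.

None

Find each player's best response to every opponent strategy; NE are the intersections.
Alice's best responses — vs V: B (payoff 5); vs W: C (payoff 2); vs X: A (payoff 8); vs Y: C (payoff 8).
Bob's best responses — vs A: Y (payoff 5); vs B: W (payoff 8); vs C: X (payoff 8).
No cell has both players best-responding. For instance, Alice's best reply to Y is C, but against C Bob prefers X over Y.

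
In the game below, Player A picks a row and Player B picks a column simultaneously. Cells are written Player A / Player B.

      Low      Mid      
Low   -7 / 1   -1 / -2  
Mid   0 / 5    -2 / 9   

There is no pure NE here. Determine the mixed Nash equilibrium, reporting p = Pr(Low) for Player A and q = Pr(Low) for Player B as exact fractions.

Each player's mixing probability is pinned down by making the *other* player indifferent.
Player B indifferent between Low and Mid: p·1 + (1−p)·5 = p·(-2) + (1−p)·9 ⟹ 5 + (-4)p = 9 + (-11)p ⟹ p = 4/7.
Player A indifferent between Low and Mid: q·(-7) + (1−q)·(-1) = q·0 + (1−q)·(-2) ⟹ (-1) + (-6)q = (-2) + 2q ⟹ q = 1/8.

p = 4/7, q = 1/8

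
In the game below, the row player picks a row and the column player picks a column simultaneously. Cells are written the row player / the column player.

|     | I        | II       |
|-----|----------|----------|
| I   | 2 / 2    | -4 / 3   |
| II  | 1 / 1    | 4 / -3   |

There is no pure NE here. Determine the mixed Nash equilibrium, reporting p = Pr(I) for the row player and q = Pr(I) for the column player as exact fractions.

Each player's mixing probability is pinned down by making the *other* player indifferent.
The column player indifferent between I and II: p·2 + (1−p)·1 = p·3 + (1−p)·(-3) ⟹ 1 + 1p = (-3) + 6p ⟹ p = 4/5.
The row player indifferent between I and II: q·2 + (1−q)·(-4) = q·1 + (1−q)·4 ⟹ (-4) + 6q = 4 + (-3)q ⟹ q = 8/9.

p = 4/5, q = 8/9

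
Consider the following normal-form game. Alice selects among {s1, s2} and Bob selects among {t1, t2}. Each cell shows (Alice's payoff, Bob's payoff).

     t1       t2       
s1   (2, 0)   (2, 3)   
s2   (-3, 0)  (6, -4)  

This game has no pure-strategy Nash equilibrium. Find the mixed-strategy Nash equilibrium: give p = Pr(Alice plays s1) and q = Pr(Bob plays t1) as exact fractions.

In a mixed NE each player is indifferent between their pure strategies, so the opponent's mix sets the indifference.
Bob indifferent between t1 and t2: p·0 + (1−p)·0 = p·3 + (1−p)·(-4) ⟹ 0 + 0p = (-4) + 7p ⟹ p = 4/7.
Alice indifferent between s1 and s2: q·2 + (1−q)·2 = q·(-3) + (1−q)·6 ⟹ 2 + 0q = 6 + (-9)q ⟹ q = 4/9.

p = 4/7, q = 4/9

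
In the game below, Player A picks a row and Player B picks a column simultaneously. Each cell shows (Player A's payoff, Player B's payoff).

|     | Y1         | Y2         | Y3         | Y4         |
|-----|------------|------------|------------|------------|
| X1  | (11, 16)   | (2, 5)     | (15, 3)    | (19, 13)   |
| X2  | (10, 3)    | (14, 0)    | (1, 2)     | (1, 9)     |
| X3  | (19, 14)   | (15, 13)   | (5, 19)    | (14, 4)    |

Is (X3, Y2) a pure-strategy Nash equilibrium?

Holding Player B at Y2: Player A gets 15 from X3, versus 2 from X1, 14 from X2. No profitable deviation for Player A.
Holding Player A at X3: Player B gets 13 from Y2 but could get 19 by switching to Y3. Player B has a profitable deviation.

No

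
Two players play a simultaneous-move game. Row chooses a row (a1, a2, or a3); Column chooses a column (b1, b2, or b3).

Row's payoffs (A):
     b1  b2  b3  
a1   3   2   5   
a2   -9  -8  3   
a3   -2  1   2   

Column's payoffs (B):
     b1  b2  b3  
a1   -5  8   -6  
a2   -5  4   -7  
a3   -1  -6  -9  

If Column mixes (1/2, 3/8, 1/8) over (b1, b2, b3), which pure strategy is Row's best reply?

a1

Compute Row's expected payoff from each pure strategy against the given mix.
a1: (1/2)·3 + (3/8)·2 + (1/8)·5 = 23/8
a2: (1/2)·(-9) + (3/8)·(-8) + (1/8)·3 = -57/8
a3: (1/2)·(-2) + (3/8)·1 + (1/8)·2 = -3/8
Highest expected payoff is 23/8, from a1.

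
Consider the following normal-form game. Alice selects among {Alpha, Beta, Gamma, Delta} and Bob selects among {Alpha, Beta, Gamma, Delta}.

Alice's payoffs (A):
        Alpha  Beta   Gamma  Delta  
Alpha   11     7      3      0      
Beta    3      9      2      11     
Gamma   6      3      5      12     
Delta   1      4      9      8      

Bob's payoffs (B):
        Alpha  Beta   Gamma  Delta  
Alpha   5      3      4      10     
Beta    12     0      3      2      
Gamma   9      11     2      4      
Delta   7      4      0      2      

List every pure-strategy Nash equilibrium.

None

Find each player's best response to every opponent strategy; NE are the intersections.
Alice's best responses — vs Alpha: Alpha (payoff 11); vs Beta: Beta (payoff 9); vs Gamma: Delta (payoff 9); vs Delta: Gamma (payoff 12).
Bob's best responses — vs Alpha: Delta (payoff 10); vs Beta: Alpha (payoff 12); vs Gamma: Beta (payoff 11); vs Delta: Alpha (payoff 7).
No cell has both players best-responding. For instance, Alice's best reply to Alpha is Alpha, but against Alpha Bob prefers Delta over Alpha.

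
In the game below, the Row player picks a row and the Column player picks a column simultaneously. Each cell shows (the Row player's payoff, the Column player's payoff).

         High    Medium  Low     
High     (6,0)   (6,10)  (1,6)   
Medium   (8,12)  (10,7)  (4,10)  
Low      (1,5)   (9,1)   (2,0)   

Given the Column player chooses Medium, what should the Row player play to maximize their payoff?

With the Column player fixed at Medium, the Row player's payoffs are: High → 6, Medium → 10, Low → 9.
The maximum is 10, achieved by Medium.

Medium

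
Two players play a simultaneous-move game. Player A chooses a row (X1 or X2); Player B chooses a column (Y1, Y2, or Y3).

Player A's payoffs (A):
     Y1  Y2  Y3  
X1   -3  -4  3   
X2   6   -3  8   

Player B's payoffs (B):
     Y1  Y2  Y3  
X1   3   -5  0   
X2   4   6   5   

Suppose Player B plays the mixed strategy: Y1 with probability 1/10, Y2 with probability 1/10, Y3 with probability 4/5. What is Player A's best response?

Compute Player A's expected payoff from each pure strategy against the given mix.
X1: (1/10)·(-3) + (1/10)·(-4) + (4/5)·3 = 17/10
X2: (1/10)·6 + (1/10)·(-3) + (4/5)·8 = 67/10
Highest expected payoff is 67/10, from X2.

X2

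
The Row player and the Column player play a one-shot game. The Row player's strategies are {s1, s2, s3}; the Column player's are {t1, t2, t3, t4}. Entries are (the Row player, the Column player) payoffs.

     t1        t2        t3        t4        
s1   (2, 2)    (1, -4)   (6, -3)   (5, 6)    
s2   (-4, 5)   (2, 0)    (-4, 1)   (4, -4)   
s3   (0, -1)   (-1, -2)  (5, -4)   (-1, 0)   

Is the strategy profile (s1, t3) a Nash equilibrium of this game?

Holding the Column player at t3: the Row player gets 6 from s1, versus -4 from s2, 5 from s3. No profitable deviation for the Row player.
Holding the Row player at s1: the Column player gets -3 from t3 but could get 6 by switching to t4. The Column player has a profitable deviation.

No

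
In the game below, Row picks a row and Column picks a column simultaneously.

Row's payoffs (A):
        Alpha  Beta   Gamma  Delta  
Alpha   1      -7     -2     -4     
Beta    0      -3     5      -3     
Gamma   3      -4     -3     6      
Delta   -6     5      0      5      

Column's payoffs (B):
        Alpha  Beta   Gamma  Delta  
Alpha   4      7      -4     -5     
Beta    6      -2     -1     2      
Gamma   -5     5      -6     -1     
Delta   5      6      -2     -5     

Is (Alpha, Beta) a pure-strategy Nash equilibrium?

No

Holding Column at Beta: Row gets -7 from Alpha but could get 5 by switching to Delta. Row has a profitable deviation.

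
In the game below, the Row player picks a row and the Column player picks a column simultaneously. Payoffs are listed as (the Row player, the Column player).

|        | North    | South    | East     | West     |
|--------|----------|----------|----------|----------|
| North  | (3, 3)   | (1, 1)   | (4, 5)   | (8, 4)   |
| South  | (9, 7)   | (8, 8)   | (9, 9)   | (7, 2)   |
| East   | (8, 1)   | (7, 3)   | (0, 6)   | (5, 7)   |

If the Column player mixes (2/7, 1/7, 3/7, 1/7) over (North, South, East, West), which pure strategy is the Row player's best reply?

Compute the Row player's expected payoff from each pure strategy against the given mix.
North: (2/7)·3 + (1/7)·1 + (3/7)·4 + (1/7)·8 = 27/7
South: (2/7)·9 + (1/7)·8 + (3/7)·9 + (1/7)·7 = 60/7
East: (2/7)·8 + (1/7)·7 + (3/7)·0 + (1/7)·5 = 4
Highest expected payoff is 60/7, from South.

South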